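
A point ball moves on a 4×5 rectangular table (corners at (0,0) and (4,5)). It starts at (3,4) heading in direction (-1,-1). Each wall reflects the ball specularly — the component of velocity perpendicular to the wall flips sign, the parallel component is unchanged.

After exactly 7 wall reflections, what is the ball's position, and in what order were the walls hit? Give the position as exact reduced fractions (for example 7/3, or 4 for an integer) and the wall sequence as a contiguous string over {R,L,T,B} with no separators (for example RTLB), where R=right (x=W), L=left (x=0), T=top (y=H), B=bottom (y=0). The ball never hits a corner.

Final position: (4,1)
Wall sequence: LBRTLBR

1. t=3 → L at (0,1); v=(1,-1)
2. t=1 → B at (1,0); v=(1,1)
3. t=3 → R at (4,3); v=(-1,1)
4. t=2 → T at (2,5); v=(-1,-1)
5. t=2 → L at (0,3); v=(1,-1)
6. t=3 → B at (3,0); v=(1,1)
7. t=1 → R at (4,1); v=(-1,1)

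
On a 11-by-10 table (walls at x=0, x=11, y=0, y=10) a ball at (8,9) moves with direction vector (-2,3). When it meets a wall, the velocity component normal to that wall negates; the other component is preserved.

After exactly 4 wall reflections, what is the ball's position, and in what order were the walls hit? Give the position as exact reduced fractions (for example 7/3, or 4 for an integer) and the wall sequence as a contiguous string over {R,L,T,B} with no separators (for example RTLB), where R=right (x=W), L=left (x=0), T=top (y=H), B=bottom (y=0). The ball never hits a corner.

1. t=1/3 → T at (22/3,10); v=(-2,-3)
2. t=10/3 → B at (2/3,0); v=(-2,3)
3. t=1/3 → L at (0,1); v=(2,3)
4. t=3 → T at (6,10); v=(2,-3)

Final position: (6,10)
Wall sequence: TBLT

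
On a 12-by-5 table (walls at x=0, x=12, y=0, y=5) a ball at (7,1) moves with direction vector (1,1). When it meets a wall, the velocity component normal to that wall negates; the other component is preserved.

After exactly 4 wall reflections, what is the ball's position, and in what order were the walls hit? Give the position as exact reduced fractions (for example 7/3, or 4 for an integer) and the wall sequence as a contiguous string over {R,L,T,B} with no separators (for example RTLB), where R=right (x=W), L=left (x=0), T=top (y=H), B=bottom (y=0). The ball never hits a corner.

1. t=4 → T at (11,5); v=(1,-1)
2. t=1 → R at (12,4); v=(-1,-1)
3. t=4 → B at (8,0); v=(-1,1)
4. t=5 → T at (3,5); v=(-1,-1)

Final position: (3,5)
Wall sequence: TRBT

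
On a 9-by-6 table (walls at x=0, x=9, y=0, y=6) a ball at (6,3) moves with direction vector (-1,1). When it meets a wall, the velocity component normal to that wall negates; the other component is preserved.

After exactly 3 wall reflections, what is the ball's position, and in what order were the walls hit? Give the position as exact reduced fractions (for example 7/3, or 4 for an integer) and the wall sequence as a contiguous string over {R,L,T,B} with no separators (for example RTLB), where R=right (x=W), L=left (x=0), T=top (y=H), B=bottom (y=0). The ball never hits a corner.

Final position: (3,0)
Wall sequence: TLB

1. t=3 → T at (3,6); v=(-1,-1)
2. t=3 → L at (0,3); v=(1,-1)
3. t=3 → B at (3,0); v=(1,1)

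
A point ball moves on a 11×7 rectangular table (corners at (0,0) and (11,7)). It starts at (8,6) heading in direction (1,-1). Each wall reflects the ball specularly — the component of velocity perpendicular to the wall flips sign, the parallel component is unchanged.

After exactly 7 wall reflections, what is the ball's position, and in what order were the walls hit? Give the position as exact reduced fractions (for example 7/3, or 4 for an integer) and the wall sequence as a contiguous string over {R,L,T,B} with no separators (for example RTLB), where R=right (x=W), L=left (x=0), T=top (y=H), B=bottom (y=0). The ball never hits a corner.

Final position: (9,7)
Wall sequence: RBTLBRT

1. t=3 → R at (11,3); v=(-1,-1)
2. t=3 → B at (8,0); v=(-1,1)
3. t=7 → T at (1,7); v=(-1,-1)
4. t=1 → L at (0,6); v=(1,-1)
5. t=6 → B at (6,0); v=(1,1)
6. t=5 → R at (11,5); v=(-1,1)
7. t=2 → T at (9,7); v=(-1,-1)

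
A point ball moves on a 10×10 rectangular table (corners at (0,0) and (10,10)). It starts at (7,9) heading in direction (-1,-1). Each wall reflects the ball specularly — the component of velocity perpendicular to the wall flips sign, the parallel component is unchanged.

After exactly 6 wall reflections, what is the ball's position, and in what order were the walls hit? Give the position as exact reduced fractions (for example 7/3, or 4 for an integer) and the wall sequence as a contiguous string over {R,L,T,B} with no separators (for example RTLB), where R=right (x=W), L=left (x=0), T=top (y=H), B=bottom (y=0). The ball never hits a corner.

1. t=7 → L at (0,2); v=(1,-1)
2. t=2 → B at (2,0); v=(1,1)
3. t=8 → R at (10,8); v=(-1,1)
4. t=2 → T at (8,10); v=(-1,-1)
5. t=8 → L at (0,2); v=(1,-1)
6. t=2 → B at (2,0); v=(1,1)

Final position: (2,0)
Wall sequence: LBRTLB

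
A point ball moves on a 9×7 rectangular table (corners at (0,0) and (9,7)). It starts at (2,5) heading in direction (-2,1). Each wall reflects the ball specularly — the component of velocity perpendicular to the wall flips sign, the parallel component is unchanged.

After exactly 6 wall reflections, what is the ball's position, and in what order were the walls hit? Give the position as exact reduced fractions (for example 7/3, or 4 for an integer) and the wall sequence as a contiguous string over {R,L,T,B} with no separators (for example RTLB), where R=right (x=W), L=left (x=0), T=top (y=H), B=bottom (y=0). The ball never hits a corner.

Final position: (9,11/2)
Wall sequence: LTRBLR

1. t=1 → L at (0,6); v=(2,1)
2. t=1 → T at (2,7); v=(2,-1)
3. t=7/2 → R at (9,7/2); v=(-2,-1)
4. t=7/2 → B at (2,0); v=(-2,1)
5. t=1 → L at (0,1); v=(2,1)
6. t=9/2 → R at (9,11/2); v=(-2,1)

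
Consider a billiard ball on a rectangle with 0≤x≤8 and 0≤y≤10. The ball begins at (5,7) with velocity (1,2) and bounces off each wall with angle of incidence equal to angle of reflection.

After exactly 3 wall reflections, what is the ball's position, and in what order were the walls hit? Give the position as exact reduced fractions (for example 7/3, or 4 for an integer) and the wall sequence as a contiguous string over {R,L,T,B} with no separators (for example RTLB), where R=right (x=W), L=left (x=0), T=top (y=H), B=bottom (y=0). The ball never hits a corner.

Final position: (9/2,0)
Wall sequence: TRB

1. t=3/2 → T at (13/2,10); v=(1,-2)
2. t=3/2 → R at (8,7); v=(-1,-2)
3. t=7/2 → B at (9/2,0); v=(-1,2)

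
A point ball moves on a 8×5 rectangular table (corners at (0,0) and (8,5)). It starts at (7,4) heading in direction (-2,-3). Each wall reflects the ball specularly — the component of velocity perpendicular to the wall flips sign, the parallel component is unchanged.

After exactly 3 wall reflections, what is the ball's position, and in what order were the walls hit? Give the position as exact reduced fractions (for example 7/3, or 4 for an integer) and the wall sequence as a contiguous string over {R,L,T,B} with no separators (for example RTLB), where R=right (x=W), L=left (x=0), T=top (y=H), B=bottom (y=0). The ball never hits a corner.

1. t=4/3 → B at (13/3,0); v=(-2,3)
2. t=5/3 → T at (1,5); v=(-2,-3)
3. t=1/2 → L at (0,7/2); v=(2,-3)

Final position: (0,7/2)
Wall sequence: BTL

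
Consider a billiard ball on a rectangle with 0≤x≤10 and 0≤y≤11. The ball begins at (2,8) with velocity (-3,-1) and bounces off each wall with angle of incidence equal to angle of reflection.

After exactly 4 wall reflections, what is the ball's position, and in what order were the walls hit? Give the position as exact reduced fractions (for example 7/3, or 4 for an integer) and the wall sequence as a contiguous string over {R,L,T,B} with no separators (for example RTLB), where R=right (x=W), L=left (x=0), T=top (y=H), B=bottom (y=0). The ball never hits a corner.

1. t=2/3 → L at (0,22/3); v=(3,-1)
2. t=10/3 → R at (10,4); v=(-3,-1)
3. t=10/3 → L at (0,2/3); v=(3,-1)
4. t=2/3 → B at (2,0); v=(3,1)

Final position: (2,0)
Wall sequence: LRLB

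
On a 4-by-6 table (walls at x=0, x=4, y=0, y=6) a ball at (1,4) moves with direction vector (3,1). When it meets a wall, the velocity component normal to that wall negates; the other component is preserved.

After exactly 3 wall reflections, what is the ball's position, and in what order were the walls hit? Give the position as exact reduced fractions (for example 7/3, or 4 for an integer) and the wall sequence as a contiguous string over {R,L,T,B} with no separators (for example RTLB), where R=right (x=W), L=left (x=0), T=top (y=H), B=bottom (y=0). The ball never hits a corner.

1. t=1 → R at (4,5); v=(-3,1)
2. t=1 → T at (1,6); v=(-3,-1)
3. t=1/3 → L at (0,17/3); v=(3,-1)

Final position: (0,17/3)
Wall sequence: RTL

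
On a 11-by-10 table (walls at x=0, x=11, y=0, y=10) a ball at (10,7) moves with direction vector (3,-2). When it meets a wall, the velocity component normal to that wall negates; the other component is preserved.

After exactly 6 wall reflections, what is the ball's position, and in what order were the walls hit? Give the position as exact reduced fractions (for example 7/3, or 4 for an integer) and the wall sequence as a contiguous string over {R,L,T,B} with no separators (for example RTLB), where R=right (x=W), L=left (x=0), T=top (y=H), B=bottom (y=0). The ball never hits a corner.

1. t=1/3 → R at (11,19/3); v=(-3,-2)
2. t=19/6 → B at (3/2,0); v=(-3,2)
3. t=1/2 → L at (0,1); v=(3,2)
4. t=11/3 → R at (11,25/3); v=(-3,2)
5. t=5/6 → T at (17/2,10); v=(-3,-2)
6. t=17/6 → L at (0,13/3); v=(3,-2)

Final position: (0,13/3)
Wall sequence: RBLRTL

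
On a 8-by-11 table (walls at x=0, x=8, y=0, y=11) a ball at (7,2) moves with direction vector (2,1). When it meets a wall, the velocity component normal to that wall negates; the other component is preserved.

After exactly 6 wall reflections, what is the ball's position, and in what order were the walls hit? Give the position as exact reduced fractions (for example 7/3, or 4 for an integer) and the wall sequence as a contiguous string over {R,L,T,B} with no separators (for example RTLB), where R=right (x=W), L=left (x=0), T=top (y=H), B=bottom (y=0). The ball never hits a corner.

Final position: (8,7/2)
Wall sequence: RLRTLR

1. t=1/2 → R at (8,5/2); v=(-2,1)
2. t=4 → L at (0,13/2); v=(2,1)
3. t=4 → R at (8,21/2); v=(-2,1)
4. t=1/2 → T at (7,11); v=(-2,-1)
5. t=7/2 → L at (0,15/2); v=(2,-1)
6. t=4 → R at (8,7/2); v=(-2,-1)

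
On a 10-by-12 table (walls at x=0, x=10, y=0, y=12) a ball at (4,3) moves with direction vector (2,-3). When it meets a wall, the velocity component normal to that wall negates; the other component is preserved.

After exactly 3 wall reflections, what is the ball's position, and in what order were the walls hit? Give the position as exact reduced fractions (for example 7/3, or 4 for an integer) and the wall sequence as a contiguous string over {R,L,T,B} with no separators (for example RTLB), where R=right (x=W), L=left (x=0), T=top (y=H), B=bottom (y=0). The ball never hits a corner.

1. t=1 → B at (6,0); v=(2,3)
2. t=2 → R at (10,6); v=(-2,3)
3. t=2 → T at (6,12); v=(-2,-3)

Final position: (6,12)
Wall sequence: BRT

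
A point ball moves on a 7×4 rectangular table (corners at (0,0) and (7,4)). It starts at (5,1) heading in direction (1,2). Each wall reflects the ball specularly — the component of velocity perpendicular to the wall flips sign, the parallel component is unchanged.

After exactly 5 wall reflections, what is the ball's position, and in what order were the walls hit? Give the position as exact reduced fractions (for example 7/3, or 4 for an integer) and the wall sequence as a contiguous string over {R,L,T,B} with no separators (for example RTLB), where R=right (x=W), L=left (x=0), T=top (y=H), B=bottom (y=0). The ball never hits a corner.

Final position: (3/2,0)
Wall sequence: TRBTB

1. t=3/2 → T at (13/2,4); v=(1,-2)
2. t=1/2 → R at (7,3); v=(-1,-2)
3. t=3/2 → B at (11/2,0); v=(-1,2)
4. t=2 → T at (7/2,4); v=(-1,-2)
5. t=2 → B at (3/2,0); v=(-1,2)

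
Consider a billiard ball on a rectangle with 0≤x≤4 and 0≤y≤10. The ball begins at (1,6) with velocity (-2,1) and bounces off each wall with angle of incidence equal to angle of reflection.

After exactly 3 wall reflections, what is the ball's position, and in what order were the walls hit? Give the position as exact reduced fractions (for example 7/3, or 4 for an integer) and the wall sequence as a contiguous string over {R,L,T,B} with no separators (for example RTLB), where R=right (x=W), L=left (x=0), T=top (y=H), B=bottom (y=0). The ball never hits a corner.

1. t=1/2 → L at (0,13/2); v=(2,1)
2. t=2 → R at (4,17/2); v=(-2,1)
3. t=3/2 → T at (1,10); v=(-2,-1)

Final position: (1,10)
Wall sequence: LRT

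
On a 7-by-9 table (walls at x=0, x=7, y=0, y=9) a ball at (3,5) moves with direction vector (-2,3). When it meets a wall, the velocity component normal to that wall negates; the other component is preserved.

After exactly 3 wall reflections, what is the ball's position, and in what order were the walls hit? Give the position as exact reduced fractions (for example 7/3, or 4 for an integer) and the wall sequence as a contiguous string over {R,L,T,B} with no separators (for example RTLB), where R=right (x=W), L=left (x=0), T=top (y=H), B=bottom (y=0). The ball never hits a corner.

1. t=4/3 → T at (1/3,9); v=(-2,-3)
2. t=1/6 → L at (0,17/2); v=(2,-3)
3. t=17/6 → B at (17/3,0); v=(2,3)

Final position: (17/3,0)
Wall sequence: TLB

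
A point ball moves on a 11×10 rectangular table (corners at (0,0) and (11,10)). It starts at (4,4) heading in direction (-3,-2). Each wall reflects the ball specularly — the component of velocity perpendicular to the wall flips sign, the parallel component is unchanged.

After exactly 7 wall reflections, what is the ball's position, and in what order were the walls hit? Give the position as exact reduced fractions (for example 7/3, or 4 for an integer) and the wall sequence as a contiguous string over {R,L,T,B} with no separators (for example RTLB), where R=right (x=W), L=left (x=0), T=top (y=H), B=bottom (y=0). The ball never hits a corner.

Final position: (11,2/3)
Wall sequence: LBRTLBR

1. t=4/3 → L at (0,4/3); v=(3,-2)
2. t=2/3 → B at (2,0); v=(3,2)
3. t=3 → R at (11,6); v=(-3,2)
4. t=2 → T at (5,10); v=(-3,-2)
5. t=5/3 → L at (0,20/3); v=(3,-2)
6. t=10/3 → B at (10,0); v=(3,2)
7. t=1/3 → R at (11,2/3); v=(-3,2)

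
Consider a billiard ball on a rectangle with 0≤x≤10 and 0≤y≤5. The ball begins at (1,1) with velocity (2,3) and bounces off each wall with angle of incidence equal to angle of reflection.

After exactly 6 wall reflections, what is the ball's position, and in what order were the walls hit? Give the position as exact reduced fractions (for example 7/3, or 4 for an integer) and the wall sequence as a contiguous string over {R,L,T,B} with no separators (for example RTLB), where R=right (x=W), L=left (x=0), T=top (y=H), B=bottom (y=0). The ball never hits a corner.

1. t=4/3 → T at (11/3,5); v=(2,-3)
2. t=5/3 → B at (7,0); v=(2,3)
3. t=3/2 → R at (10,9/2); v=(-2,3)
4. t=1/6 → T at (29/3,5); v=(-2,-3)
5. t=5/3 → B at (19/3,0); v=(-2,3)
6. t=5/3 → T at (3,5); v=(-2,-3)

Final position: (3,5)
Wall sequence: TBRTBT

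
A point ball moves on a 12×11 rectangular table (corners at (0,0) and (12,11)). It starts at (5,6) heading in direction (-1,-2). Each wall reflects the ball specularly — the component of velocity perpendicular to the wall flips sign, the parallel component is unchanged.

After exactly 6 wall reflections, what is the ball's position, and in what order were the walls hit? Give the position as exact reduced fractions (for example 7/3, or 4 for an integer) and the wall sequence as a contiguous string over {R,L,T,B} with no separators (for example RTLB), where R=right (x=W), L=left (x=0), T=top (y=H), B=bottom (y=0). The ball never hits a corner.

1. t=3 → B at (2,0); v=(-1,2)
2. t=2 → L at (0,4); v=(1,2)
3. t=7/2 → T at (7/2,11); v=(1,-2)
4. t=11/2 → B at (9,0); v=(1,2)
5. t=3 → R at (12,6); v=(-1,2)
6. t=5/2 → T at (19/2,11); v=(-1,-2)

Final position: (19/2,11)
Wall sequence: BLTBRT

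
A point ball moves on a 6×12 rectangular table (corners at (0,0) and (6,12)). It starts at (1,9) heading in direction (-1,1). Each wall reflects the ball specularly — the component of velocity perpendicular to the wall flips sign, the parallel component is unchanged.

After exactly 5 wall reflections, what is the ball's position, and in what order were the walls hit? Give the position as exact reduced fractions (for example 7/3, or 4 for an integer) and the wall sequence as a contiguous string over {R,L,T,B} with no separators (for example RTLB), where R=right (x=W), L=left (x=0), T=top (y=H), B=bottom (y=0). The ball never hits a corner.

Final position: (2,0)
Wall sequence: LTRLB

1. t=1 → L at (0,10); v=(1,1)
2. t=2 → T at (2,12); v=(1,-1)
3. t=4 → R at (6,8); v=(-1,-1)
4. t=6 → L at (0,2); v=(1,-1)
5. t=2 → B at (2,0); v=(1,1)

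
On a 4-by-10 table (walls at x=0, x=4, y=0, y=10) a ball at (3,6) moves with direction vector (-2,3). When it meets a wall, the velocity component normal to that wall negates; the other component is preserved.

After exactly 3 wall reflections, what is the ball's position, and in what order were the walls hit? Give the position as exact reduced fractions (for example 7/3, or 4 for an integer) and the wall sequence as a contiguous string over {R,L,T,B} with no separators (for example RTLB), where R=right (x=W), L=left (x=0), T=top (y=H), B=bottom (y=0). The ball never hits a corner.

Final position: (4,7/2)
Wall sequence: TLR

1. t=4/3 → T at (1/3,10); v=(-2,-3)
2. t=1/6 → L at (0,19/2); v=(2,-3)
3. t=2 → R at (4,7/2); v=(-2,-3)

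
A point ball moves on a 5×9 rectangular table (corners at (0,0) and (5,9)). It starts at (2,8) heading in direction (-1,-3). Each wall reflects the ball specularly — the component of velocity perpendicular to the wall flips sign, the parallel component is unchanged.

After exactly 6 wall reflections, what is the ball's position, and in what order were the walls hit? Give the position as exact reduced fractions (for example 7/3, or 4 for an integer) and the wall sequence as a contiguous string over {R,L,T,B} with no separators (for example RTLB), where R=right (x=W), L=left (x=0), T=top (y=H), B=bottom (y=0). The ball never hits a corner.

Final position: (1/3,9)
Wall sequence: LBTRBT

1. t=2 → L at (0,2); v=(1,-3)
2. t=2/3 → B at (2/3,0); v=(1,3)
3. t=3 → T at (11/3,9); v=(1,-3)
4. t=4/3 → R at (5,5); v=(-1,-3)
5. t=5/3 → B at (10/3,0); v=(-1,3)
6. t=3 → T at (1/3,9); v=(-1,-3)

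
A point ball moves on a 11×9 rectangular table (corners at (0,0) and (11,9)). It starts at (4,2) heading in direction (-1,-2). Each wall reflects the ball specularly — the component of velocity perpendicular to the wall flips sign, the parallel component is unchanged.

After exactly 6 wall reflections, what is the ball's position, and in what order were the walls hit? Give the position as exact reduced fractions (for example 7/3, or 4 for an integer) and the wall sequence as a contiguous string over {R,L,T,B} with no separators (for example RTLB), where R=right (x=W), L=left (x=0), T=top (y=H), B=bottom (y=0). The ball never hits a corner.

1. t=1 → B at (3,0); v=(-1,2)
2. t=3 → L at (0,6); v=(1,2)
3. t=3/2 → T at (3/2,9); v=(1,-2)
4. t=9/2 → B at (6,0); v=(1,2)
5. t=9/2 → T at (21/2,9); v=(1,-2)
6. t=1/2 → R at (11,8); v=(-1,-2)

Final position: (11,8)
Wall sequence: BLTBTR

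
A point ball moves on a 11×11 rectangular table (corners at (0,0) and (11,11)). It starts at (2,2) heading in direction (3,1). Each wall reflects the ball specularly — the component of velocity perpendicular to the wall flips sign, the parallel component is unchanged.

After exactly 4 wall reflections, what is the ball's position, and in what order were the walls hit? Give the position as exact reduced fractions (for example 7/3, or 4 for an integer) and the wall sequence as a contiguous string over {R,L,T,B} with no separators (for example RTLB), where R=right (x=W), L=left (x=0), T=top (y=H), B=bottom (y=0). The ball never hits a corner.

1. t=3 → R at (11,5); v=(-3,1)
2. t=11/3 → L at (0,26/3); v=(3,1)
3. t=7/3 → T at (7,11); v=(3,-1)
4. t=4/3 → R at (11,29/3); v=(-3,-1)

Final position: (11,29/3)
Wall sequence: RLTR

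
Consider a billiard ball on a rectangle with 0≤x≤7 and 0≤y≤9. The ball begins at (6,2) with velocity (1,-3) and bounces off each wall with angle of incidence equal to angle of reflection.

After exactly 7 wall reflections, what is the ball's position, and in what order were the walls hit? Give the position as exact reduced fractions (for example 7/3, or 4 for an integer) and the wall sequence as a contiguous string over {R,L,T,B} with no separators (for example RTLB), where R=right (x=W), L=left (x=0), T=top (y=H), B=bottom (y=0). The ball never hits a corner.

1. t=2/3 → B at (20/3,0); v=(1,3)
2. t=1/3 → R at (7,1); v=(-1,3)
3. t=8/3 → T at (13/3,9); v=(-1,-3)
4. t=3 → B at (4/3,0); v=(-1,3)
5. t=4/3 → L at (0,4); v=(1,3)
6. t=5/3 → T at (5/3,9); v=(1,-3)
7. t=3 → B at (14/3,0); v=(1,3)

Final position: (14/3,0)
Wall sequence: BRTBLTB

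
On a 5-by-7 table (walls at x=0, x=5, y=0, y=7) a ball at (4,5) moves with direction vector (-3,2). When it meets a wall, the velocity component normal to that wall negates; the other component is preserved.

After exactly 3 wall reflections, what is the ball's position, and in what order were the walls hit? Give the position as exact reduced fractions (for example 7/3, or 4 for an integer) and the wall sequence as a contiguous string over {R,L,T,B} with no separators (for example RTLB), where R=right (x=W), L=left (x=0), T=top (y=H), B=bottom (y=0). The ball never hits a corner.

Final position: (5,3)
Wall sequence: TLR

1. t=1 → T at (1,7); v=(-3,-2)
2. t=1/3 → L at (0,19/3); v=(3,-2)
3. t=5/3 → R at (5,3); v=(-3,-2)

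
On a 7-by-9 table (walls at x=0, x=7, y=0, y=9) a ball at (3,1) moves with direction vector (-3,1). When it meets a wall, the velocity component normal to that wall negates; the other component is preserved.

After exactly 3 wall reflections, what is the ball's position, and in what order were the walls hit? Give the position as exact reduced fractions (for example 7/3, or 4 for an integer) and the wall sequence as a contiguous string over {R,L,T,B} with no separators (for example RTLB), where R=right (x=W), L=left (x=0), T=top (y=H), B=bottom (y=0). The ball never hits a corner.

1. t=1 → L at (0,2); v=(3,1)
2. t=7/3 → R at (7,13/3); v=(-3,1)
3. t=7/3 → L at (0,20/3); v=(3,1)

Final position: (0,20/3)
Wall sequence: LRL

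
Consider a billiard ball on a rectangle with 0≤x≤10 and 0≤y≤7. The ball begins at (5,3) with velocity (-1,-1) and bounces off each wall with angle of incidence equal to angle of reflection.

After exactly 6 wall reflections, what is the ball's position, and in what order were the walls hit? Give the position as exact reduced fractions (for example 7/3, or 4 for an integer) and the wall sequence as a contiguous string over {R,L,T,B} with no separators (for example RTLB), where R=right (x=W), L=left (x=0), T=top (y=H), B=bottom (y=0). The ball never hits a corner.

1. t=3 → B at (2,0); v=(-1,1)
2. t=2 → L at (0,2); v=(1,1)
3. t=5 → T at (5,7); v=(1,-1)
4. t=5 → R at (10,2); v=(-1,-1)
5. t=2 → B at (8,0); v=(-1,1)
6. t=7 → T at (1,7); v=(-1,-1)

Final position: (1,7)
Wall sequence: BLTRBT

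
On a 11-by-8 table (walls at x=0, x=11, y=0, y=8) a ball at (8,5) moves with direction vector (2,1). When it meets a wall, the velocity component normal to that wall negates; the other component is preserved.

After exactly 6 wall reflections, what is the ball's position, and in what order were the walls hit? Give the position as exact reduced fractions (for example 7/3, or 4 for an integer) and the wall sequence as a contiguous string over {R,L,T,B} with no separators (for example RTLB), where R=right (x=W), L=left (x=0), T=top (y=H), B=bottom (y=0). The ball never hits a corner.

Final position: (0,7)
Wall sequence: RTLBRL

1. t=3/2 → R at (11,13/2); v=(-2,1)
2. t=3/2 → T at (8,8); v=(-2,-1)
3. t=4 → L at (0,4); v=(2,-1)
4. t=4 → B at (8,0); v=(2,1)
5. t=3/2 → R at (11,3/2); v=(-2,1)
6. t=11/2 → L at (0,7); v=(2,1)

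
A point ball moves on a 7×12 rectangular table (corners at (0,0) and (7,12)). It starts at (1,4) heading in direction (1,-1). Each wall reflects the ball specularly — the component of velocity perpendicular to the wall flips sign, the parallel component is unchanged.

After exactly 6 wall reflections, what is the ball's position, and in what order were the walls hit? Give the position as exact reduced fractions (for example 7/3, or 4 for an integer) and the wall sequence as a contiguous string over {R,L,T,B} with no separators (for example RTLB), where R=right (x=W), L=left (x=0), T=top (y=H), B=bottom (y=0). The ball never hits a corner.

Final position: (0,1)
Wall sequence: BRLTRL

1. t=4 → B at (5,0); v=(1,1)
2. t=2 → R at (7,2); v=(-1,1)
3. t=7 → L at (0,9); v=(1,1)
4. t=3 → T at (3,12); v=(1,-1)
5. t=4 → R at (7,8); v=(-1,-1)
6. t=7 → L at (0,1); v=(1,-1)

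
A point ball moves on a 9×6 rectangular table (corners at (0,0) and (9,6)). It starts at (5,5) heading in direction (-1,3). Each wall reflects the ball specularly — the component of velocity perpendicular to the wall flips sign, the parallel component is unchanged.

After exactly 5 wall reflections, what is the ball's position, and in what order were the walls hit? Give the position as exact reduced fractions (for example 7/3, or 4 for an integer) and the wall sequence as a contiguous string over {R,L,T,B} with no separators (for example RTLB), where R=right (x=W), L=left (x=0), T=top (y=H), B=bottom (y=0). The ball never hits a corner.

1. t=1/3 → T at (14/3,6); v=(-1,-3)
2. t=2 → B at (8/3,0); v=(-1,3)
3. t=2 → T at (2/3,6); v=(-1,-3)
4. t=2/3 → L at (0,4); v=(1,-3)
5. t=4/3 → B at (4/3,0); v=(1,3)

Final position: (4/3,0)
Wall sequence: TBTLB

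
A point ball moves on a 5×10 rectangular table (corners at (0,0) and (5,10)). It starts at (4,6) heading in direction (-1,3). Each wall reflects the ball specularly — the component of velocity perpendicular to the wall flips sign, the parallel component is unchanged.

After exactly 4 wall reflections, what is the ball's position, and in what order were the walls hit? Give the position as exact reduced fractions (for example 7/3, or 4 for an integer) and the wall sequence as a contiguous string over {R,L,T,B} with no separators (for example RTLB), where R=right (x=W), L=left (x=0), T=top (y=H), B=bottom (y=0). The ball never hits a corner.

Final position: (4,10)
Wall sequence: TLBT

1. t=4/3 → T at (8/3,10); v=(-1,-3)
2. t=8/3 → L at (0,2); v=(1,-3)
3. t=2/3 → B at (2/3,0); v=(1,3)
4. t=10/3 → T at (4,10); v=(1,-3)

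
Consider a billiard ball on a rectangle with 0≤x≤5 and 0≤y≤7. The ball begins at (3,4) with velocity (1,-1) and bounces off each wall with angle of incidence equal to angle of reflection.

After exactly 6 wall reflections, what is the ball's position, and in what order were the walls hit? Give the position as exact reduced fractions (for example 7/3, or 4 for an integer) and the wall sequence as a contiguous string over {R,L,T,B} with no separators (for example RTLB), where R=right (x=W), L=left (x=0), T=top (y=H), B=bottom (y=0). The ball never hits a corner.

Final position: (0,1)
Wall sequence: RBLTRL

1. t=2 → R at (5,2); v=(-1,-1)
2. t=2 → B at (3,0); v=(-1,1)
3. t=3 → L at (0,3); v=(1,1)
4. t=4 → T at (4,7); v=(1,-1)
5. t=1 → R at (5,6); v=(-1,-1)
6. t=5 → L at (0,1); v=(1,-1)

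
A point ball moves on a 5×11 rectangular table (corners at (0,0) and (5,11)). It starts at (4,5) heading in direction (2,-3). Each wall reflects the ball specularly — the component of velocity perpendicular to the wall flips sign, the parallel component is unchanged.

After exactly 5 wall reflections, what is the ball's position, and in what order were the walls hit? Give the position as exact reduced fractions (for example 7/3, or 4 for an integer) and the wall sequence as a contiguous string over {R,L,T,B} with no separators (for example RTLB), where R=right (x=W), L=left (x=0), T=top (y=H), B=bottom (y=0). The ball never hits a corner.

1. t=1/2 → R at (5,7/2); v=(-2,-3)
2. t=7/6 → B at (8/3,0); v=(-2,3)
3. t=4/3 → L at (0,4); v=(2,3)
4. t=7/3 → T at (14/3,11); v=(2,-3)
5. t=1/6 → R at (5,21/2); v=(-2,-3)

Final position: (5,21/2)
Wall sequence: RBLTR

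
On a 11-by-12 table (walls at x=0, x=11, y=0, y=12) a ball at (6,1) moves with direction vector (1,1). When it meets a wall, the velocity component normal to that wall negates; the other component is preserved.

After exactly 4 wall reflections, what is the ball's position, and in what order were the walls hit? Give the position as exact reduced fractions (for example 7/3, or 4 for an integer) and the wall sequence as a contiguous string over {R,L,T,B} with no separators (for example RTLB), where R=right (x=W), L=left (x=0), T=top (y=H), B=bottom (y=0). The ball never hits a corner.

1. t=5 → R at (11,6); v=(-1,1)
2. t=6 → T at (5,12); v=(-1,-1)
3. t=5 → L at (0,7); v=(1,-1)
4. t=7 → B at (7,0); v=(1,1)

Final position: (7,0)
Wall sequence: RTLB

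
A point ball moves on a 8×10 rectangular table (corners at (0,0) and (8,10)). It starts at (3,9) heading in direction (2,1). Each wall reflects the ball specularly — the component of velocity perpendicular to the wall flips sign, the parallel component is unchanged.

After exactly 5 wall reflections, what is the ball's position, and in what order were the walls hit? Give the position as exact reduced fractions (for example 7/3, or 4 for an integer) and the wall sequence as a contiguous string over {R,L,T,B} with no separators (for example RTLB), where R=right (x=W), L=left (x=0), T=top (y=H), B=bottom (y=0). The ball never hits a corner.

Final position: (7,0)
Wall sequence: TRLRB

1. t=1 → T at (5,10); v=(2,-1)
2. t=3/2 → R at (8,17/2); v=(-2,-1)
3. t=4 → L at (0,9/2); v=(2,-1)
4. t=4 → R at (8,1/2); v=(-2,-1)
5. t=1/2 → B at (7,0); v=(-2,1)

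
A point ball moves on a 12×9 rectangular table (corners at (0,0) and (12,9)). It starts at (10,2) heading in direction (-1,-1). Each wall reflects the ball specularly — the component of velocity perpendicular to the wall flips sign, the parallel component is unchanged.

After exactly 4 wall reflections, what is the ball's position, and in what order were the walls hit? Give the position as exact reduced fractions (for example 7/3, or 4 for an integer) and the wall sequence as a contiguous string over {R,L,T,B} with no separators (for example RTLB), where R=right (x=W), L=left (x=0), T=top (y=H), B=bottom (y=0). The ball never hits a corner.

1. t=2 → B at (8,0); v=(-1,1)
2. t=8 → L at (0,8); v=(1,1)
3. t=1 → T at (1,9); v=(1,-1)
4. t=9 → B at (10,0); v=(1,1)

Final position: (10,0)
Wall sequence: BLTB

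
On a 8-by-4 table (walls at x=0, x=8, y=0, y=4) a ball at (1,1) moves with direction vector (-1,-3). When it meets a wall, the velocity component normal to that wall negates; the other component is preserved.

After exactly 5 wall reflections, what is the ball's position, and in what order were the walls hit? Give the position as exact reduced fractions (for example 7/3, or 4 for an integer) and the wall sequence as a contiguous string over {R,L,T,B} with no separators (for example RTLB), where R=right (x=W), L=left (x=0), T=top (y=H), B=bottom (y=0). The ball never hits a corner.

Final position: (10/3,4)
Wall sequence: BLTBT

1. t=1/3 → B at (2/3,0); v=(-1,3)
2. t=2/3 → L at (0,2); v=(1,3)
3. t=2/3 → T at (2/3,4); v=(1,-3)
4. t=4/3 → B at (2,0); v=(1,3)
5. t=4/3 → T at (10/3,4); v=(1,-3)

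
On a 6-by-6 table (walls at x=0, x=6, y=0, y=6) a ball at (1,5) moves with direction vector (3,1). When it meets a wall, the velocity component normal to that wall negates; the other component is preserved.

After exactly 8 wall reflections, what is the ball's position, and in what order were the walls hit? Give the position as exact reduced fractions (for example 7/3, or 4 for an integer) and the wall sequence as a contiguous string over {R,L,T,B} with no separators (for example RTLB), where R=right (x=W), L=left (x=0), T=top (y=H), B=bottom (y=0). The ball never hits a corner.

1. t=1 → T at (4,6); v=(3,-1)
2. t=2/3 → R at (6,16/3); v=(-3,-1)
3. t=2 → L at (0,10/3); v=(3,-1)
4. t=2 → R at (6,4/3); v=(-3,-1)
5. t=4/3 → B at (2,0); v=(-3,1)
6. t=2/3 → L at (0,2/3); v=(3,1)
7. t=2 → R at (6,8/3); v=(-3,1)
8. t=2 → L at (0,14/3); v=(3,1)

Final position: (0,14/3)
Wall sequence: TRLRBLRL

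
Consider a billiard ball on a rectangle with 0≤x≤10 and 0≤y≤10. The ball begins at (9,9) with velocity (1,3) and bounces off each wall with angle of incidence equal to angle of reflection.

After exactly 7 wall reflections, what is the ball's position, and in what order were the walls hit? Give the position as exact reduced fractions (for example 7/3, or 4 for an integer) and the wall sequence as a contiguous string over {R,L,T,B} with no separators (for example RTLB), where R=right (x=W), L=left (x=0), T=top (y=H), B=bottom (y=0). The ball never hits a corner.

Final position: (8/3,10)
Wall sequence: TRBTBLT

1. t=1/3 → T at (28/3,10); v=(1,-3)
2. t=2/3 → R at (10,8); v=(-1,-3)
3. t=8/3 → B at (22/3,0); v=(-1,3)
4. t=10/3 → T at (4,10); v=(-1,-3)
5. t=10/3 → B at (2/3,0); v=(-1,3)
6. t=2/3 → L at (0,2); v=(1,3)
7. t=8/3 → T at (8/3,10); v=(1,-3)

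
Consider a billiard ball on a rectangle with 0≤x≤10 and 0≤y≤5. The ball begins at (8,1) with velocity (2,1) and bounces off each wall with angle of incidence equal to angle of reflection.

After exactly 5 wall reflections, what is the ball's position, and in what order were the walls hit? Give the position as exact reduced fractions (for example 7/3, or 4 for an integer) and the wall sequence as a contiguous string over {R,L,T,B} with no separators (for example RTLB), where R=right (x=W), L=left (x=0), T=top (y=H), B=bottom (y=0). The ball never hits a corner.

1. t=1 → R at (10,2); v=(-2,1)
2. t=3 → T at (4,5); v=(-2,-1)
3. t=2 → L at (0,3); v=(2,-1)
4. t=3 → B at (6,0); v=(2,1)
5. t=2 → R at (10,2); v=(-2,1)

Final position: (10,2)
Wall sequence: RTLBR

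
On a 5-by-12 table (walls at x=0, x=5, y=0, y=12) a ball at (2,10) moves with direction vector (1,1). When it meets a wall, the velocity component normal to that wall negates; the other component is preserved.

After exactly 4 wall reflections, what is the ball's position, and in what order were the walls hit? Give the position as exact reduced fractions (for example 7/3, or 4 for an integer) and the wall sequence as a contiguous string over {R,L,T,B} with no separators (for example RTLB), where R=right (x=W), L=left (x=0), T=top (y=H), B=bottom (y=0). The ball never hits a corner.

1. t=2 → T at (4,12); v=(1,-1)
2. t=1 → R at (5,11); v=(-1,-1)
3. t=5 → L at (0,6); v=(1,-1)
4. t=5 → R at (5,1); v=(-1,-1)

Final position: (5,1)
Wall sequence: TRLR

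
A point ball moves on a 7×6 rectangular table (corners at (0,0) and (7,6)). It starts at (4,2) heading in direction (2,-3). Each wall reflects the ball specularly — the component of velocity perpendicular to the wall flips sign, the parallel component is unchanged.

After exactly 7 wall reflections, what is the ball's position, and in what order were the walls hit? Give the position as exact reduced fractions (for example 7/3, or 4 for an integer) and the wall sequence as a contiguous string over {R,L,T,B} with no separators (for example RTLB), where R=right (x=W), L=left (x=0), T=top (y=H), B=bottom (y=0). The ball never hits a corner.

1. t=2/3 → B at (16/3,0); v=(2,3)
2. t=5/6 → R at (7,5/2); v=(-2,3)
3. t=7/6 → T at (14/3,6); v=(-2,-3)
4. t=2 → B at (2/3,0); v=(-2,3)
5. t=1/3 → L at (0,1); v=(2,3)
6. t=5/3 → T at (10/3,6); v=(2,-3)
7. t=11/6 → R at (7,1/2); v=(-2,-3)

Final position: (7,1/2)
Wall sequence: BRTBLTR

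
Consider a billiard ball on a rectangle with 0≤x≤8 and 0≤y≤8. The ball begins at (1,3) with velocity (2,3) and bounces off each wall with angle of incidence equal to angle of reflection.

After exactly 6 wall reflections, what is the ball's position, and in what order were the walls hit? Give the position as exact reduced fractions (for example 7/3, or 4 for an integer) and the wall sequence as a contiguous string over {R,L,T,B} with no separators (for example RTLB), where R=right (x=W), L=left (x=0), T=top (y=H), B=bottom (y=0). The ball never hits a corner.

Final position: (13/3,0)
Wall sequence: TRBTLB

1. t=5/3 → T at (13/3,8); v=(2,-3)
2. t=11/6 → R at (8,5/2); v=(-2,-3)
3. t=5/6 → B at (19/3,0); v=(-2,3)
4. t=8/3 → T at (1,8); v=(-2,-3)
5. t=1/2 → L at (0,13/2); v=(2,-3)
6. t=13/6 → B at (13/3,0); v=(2,3)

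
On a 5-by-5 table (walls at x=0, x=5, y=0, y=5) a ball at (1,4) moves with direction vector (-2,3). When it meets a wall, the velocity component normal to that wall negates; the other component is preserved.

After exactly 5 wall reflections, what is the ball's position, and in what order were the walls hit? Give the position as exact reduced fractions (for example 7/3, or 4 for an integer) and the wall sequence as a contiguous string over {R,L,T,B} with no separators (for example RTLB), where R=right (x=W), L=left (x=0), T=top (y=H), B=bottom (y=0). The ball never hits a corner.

Final position: (11/3,5)
Wall sequence: TLBRT

1. t=1/3 → T at (1/3,5); v=(-2,-3)
2. t=1/6 → L at (0,9/2); v=(2,-3)
3. t=3/2 → B at (3,0); v=(2,3)
4. t=1 → R at (5,3); v=(-2,3)
5. t=2/3 → T at (11/3,5); v=(-2,-3)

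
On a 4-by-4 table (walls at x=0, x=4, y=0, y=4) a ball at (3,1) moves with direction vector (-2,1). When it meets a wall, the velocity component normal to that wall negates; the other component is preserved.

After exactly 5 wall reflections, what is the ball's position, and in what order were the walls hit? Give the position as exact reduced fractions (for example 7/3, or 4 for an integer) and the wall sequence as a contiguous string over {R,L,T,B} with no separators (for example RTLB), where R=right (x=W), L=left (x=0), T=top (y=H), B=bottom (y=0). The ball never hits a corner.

1. t=3/2 → L at (0,5/2); v=(2,1)
2. t=3/2 → T at (3,4); v=(2,-1)
3. t=1/2 → R at (4,7/2); v=(-2,-1)
4. t=2 → L at (0,3/2); v=(2,-1)
5. t=3/2 → B at (3,0); v=(2,1)

Final position: (3,0)
Wall sequence: LTRLB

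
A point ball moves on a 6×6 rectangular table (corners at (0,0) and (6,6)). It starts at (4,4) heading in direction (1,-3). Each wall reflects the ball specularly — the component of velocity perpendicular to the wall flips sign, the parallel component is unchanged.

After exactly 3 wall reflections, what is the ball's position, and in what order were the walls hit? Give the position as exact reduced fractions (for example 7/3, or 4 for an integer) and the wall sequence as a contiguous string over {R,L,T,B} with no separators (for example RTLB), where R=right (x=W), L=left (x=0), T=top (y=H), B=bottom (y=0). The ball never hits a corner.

Final position: (14/3,6)
Wall sequence: BRT

1. t=4/3 → B at (16/3,0); v=(1,3)
2. t=2/3 → R at (6,2); v=(-1,3)
3. t=4/3 → T at (14/3,6); v=(-1,-3)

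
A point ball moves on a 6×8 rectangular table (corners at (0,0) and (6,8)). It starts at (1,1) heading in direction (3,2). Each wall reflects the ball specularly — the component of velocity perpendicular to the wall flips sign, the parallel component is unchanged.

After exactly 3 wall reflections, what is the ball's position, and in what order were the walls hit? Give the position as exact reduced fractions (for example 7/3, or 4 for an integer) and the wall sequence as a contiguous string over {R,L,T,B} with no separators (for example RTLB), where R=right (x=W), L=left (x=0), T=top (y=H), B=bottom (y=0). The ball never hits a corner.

1. t=5/3 → R at (6,13/3); v=(-3,2)
2. t=11/6 → T at (1/2,8); v=(-3,-2)
3. t=1/6 → L at (0,23/3); v=(3,-2)

Final position: (0,23/3)
Wall sequence: RTL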